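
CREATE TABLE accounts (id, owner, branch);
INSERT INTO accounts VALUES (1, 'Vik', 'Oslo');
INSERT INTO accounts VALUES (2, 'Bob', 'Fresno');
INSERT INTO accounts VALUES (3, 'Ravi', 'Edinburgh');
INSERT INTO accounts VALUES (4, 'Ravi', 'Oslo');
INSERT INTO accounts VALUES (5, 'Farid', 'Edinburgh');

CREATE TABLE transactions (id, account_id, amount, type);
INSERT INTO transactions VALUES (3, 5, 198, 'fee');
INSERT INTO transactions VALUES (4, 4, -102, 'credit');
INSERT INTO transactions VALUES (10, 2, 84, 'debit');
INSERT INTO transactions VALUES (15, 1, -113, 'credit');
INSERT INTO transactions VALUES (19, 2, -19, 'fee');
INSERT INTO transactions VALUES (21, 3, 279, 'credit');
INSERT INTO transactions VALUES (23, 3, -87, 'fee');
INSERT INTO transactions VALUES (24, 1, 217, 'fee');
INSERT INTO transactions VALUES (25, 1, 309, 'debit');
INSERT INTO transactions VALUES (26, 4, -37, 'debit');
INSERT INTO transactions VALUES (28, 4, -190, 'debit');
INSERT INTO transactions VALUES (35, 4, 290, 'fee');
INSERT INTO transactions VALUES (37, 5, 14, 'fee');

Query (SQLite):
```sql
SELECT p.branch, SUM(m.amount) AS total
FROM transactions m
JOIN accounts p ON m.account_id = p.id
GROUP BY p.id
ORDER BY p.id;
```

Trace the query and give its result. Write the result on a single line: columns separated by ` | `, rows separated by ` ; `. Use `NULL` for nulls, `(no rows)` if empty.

Oslo | 413 ; Fresno | 65 ; Edinburgh | 192 ; Oslo | -39 ; Edinburgh | 212

Join each transactions row to its accounts via account_id.
Group joined rows by accounts.id; compute SUM(m.amount) per group.
  1: ids {15, 24, 25} → SUM(m.amount)=413
  2: ids {10, 19} → SUM(m.amount)=65
  3: ids {21, 23} → SUM(m.amount)=192
  4: ids {4, 26, 28, 35} → SUM(m.amount)=-39
  5: ids {3, 37} → SUM(m.amount)=212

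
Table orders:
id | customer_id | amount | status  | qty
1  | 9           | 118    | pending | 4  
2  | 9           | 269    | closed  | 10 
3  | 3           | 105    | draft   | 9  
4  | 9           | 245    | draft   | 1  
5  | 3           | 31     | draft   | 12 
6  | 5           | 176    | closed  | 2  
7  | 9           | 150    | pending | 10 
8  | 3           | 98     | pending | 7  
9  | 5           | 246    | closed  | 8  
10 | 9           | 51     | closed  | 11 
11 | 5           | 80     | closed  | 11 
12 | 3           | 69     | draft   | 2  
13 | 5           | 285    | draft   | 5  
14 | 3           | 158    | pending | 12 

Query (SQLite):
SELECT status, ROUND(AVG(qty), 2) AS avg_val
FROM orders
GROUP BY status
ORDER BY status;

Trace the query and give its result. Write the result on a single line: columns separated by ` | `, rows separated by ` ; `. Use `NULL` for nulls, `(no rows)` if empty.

closed | 8.4 ; draft | 5.8 ; pending | 8.25

Partition orders by status; compute ROUND(AVG(qty), 2) within each group.
  closed: ids {2, 6, 9, 10, 11} → ROUND(AVG(qty), 2)=8.4
  draft: ids {3, 4, 5, 12, 13} → ROUND(AVG(qty), 2)=5.8
  pending: ids {1, 7, 8, 14} → ROUND(AVG(qty), 2)=8.25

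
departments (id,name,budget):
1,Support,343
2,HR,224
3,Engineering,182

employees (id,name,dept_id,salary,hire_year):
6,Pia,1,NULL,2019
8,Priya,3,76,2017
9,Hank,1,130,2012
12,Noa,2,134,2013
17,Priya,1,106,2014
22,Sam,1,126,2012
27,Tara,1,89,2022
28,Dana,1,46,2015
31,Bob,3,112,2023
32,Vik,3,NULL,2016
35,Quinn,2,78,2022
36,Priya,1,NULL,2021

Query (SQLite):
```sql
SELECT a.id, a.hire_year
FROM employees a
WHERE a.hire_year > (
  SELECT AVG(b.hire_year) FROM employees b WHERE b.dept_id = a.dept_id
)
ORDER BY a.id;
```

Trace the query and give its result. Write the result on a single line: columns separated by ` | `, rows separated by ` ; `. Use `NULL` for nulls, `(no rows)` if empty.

For each employees row a, compute AVG(hire_year) over rows sharing a.dept_id.
Keep row a if a.hire_year > that per-group AVG.
  dept_id=1: AVG(hire_year) = 2016.428571
  dept_id=2: AVG(hire_year) = 2017.5
  dept_id=3: AVG(hire_year) = 2018.666667

6 | 2019 ; 27 | 2022 ; 31 | 2023 ; 35 | 2022 ; 36 | 2021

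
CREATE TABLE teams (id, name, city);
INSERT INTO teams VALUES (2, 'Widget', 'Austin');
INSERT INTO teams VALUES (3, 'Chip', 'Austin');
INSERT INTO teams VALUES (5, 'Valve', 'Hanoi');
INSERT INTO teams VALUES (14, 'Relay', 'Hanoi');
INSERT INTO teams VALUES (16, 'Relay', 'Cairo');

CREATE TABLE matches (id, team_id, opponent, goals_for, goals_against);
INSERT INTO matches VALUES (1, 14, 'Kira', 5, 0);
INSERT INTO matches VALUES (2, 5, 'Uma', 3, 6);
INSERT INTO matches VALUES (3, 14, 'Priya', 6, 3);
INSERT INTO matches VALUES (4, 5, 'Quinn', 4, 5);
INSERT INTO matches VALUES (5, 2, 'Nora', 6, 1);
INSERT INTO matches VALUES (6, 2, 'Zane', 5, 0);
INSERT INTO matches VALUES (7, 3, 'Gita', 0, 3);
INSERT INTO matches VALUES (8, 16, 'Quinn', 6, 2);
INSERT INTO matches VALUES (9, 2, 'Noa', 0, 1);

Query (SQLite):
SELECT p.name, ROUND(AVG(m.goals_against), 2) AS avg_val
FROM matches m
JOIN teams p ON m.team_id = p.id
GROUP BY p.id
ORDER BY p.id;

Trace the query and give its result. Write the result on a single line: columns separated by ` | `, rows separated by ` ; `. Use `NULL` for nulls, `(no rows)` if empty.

Widget | 0.67 ; Chip | 3 ; Valve | 5.5 ; Relay | 1.5 ; Relay | 2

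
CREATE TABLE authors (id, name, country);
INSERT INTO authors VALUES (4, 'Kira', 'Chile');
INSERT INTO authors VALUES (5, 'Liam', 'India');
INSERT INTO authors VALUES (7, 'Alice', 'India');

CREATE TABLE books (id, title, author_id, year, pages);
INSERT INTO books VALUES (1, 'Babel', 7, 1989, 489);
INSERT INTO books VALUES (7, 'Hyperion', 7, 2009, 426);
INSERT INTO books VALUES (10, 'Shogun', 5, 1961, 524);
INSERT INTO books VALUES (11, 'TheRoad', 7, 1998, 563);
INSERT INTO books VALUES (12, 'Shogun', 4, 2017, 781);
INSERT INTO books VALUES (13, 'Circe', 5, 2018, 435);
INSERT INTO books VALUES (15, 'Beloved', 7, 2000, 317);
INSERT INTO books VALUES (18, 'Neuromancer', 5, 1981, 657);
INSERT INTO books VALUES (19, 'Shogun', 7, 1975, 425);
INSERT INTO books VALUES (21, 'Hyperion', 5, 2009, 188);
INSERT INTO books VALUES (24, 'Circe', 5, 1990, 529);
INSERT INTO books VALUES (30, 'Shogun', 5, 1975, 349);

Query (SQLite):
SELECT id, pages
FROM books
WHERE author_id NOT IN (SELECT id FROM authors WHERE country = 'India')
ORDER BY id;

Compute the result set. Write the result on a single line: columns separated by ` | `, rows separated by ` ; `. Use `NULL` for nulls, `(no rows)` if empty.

Inner query: authors.id where country = 'India'.
Outer: keep books rows whose author_id is not in that set.
Inner query → {5, 7}

12 | 781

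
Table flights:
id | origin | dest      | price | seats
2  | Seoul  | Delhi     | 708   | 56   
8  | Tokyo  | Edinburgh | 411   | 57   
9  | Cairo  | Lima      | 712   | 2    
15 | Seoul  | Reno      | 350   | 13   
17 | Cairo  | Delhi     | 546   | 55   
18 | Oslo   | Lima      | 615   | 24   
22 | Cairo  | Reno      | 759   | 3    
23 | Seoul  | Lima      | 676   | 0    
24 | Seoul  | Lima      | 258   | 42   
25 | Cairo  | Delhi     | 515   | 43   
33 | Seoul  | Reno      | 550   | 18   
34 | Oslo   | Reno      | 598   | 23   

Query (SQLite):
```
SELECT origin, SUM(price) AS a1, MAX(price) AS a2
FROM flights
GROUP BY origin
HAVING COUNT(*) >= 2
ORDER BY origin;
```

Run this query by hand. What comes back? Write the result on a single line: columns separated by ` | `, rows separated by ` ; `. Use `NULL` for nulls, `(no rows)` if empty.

Group flights by origin.
Per group compute: SUM(price), MAX(price).
HAVING: drop groups with fewer than 2 rows.
  Cairo: ids {9, 17, 22, 25} → SUM(price)=2532, MAX(price)=759
  Oslo: ids {18, 34} → SUM(price)=1213, MAX(price)=615
  Seoul: ids {2, 15, 23, 24, 33} → SUM(price)=2542, MAX(price)=708
  Tokyo: ids {8} → SUM(price)=411, MAX(price)=411

Cairo | 2532 | 759 ; Oslo | 1213 | 615 ; Seoul | 2542 | 708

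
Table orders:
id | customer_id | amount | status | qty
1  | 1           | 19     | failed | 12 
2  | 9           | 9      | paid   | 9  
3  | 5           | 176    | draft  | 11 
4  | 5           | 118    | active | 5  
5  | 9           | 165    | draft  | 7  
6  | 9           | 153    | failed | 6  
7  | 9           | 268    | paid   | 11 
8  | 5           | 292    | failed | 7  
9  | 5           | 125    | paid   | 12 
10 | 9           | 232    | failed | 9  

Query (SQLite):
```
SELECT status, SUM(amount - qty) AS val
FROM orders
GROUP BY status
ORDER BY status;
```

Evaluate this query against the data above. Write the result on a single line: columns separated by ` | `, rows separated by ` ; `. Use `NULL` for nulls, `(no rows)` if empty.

active | 113 ; draft | 323 ; failed | 662 ; paid | 370

For each row compute amount - qty.
Group by status; take SUM of the expression per group.
  active: ids {4} → SUM(amount - qty)=113
  draft: ids {3, 5} → SUM(amount - qty)=323
  failed: ids {1, 6, 8, 10} → SUM(amount - qty)=662
  paid: ids {2, 7, 9} → SUM(amount - qty)=370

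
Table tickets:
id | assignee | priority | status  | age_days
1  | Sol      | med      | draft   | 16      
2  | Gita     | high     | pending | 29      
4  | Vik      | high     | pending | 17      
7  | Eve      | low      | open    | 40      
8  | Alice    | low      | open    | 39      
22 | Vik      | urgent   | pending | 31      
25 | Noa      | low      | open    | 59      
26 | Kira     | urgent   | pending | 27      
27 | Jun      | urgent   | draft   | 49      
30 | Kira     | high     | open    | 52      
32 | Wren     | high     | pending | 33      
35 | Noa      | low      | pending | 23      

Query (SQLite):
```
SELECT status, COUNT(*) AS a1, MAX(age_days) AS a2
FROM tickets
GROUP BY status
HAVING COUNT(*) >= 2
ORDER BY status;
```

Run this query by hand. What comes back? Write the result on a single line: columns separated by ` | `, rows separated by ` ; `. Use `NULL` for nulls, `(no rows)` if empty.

draft | 2 | 49 ; open | 4 | 59 ; pending | 6 | 33

Group tickets by status.
Per group compute: COUNT(*), MAX(age_days).
HAVING: drop groups with fewer than 2 rows.
  draft: ids {1, 27} → COUNT(*)=2, MAX(age_days)=49
  open: ids {7, 8, 25, 30} → COUNT(*)=4, MAX(age_days)=59
  pending: ids {2, 4, 22, 26, 32, 35} → COUNT(*)=6, MAX(age_days)=33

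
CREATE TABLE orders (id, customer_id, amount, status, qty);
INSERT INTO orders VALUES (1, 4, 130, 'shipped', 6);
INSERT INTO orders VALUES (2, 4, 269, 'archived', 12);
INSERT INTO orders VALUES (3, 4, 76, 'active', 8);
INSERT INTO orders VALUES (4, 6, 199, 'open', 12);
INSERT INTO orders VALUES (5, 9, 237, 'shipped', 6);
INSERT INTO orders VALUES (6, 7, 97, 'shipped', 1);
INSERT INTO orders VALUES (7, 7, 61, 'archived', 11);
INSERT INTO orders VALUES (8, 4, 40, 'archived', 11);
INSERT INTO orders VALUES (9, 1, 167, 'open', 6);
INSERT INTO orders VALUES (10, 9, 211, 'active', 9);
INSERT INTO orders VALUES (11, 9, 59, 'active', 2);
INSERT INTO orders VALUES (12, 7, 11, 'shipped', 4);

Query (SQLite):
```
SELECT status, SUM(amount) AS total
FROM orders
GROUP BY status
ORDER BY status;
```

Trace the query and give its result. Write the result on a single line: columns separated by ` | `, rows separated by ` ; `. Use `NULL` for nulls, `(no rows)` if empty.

Partition orders by status; compute SUM(amount) within each group.
  active: ids {3, 10, 11} → SUM(amount)=346
  archived: ids {2, 7, 8} → SUM(amount)=370
  open: ids {4, 9} → SUM(amount)=366
  shipped: ids {1, 5, 6, 12} → SUM(amount)=475

active | 346 ; archived | 370 ; open | 366 ; shipped | 475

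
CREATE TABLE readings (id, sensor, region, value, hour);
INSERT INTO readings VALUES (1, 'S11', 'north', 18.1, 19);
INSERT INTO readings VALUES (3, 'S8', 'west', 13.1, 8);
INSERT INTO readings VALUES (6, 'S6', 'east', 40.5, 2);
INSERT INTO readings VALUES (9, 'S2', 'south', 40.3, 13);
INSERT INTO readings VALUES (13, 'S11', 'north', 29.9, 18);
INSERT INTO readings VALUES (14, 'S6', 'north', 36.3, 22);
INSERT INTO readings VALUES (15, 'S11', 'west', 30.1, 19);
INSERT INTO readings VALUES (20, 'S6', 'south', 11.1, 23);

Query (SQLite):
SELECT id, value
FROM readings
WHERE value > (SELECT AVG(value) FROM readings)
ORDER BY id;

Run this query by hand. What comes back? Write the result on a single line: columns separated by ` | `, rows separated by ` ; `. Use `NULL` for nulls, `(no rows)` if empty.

Scalar subquery: AVG(value) over all readings rows = 27.425.
Keep rows where value > that value.

6 | 40.5 ; 9 | 40.3 ; 13 | 29.9 ; 14 | 36.3 ; 15 | 30.1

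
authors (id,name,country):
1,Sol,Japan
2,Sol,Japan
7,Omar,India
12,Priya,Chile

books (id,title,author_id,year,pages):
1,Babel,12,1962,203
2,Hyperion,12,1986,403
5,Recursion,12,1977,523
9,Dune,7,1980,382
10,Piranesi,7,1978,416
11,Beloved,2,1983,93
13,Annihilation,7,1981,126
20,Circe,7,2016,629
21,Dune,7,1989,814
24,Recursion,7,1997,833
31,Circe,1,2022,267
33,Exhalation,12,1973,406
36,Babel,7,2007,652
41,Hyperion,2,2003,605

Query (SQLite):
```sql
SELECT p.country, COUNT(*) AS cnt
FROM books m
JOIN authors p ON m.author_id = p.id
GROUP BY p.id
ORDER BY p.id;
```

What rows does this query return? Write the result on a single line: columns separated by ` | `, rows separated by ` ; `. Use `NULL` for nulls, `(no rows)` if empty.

Join each books row to its authors via author_id.
Group joined rows by authors.id; compute COUNT(*) per group.
  1: ids {31} → COUNT(*)=1
  2: ids {11, 41} → COUNT(*)=2
  7: ids {9, 10, 13, 20, 21, 24, 36} → COUNT(*)=7
  12: ids {1, 2, 5, 33} → COUNT(*)=4

Japan | 1 ; Japan | 2 ; India | 7 ; Chile | 4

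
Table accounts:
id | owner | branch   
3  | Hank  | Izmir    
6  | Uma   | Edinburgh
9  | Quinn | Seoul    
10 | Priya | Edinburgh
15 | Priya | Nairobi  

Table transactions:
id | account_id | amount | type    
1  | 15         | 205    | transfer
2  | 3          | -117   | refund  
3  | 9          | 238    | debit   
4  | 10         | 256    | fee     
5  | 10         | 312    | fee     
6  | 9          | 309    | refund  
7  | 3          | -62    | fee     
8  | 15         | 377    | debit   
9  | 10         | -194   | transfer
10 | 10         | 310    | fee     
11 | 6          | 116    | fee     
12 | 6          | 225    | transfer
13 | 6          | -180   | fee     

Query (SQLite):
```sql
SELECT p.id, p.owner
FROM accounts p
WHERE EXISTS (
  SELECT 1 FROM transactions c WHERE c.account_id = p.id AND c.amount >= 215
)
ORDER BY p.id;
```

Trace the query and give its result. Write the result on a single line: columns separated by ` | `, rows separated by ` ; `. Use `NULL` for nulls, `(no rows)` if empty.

For each accounts row, check whether any transactions with matching account_id has amount >= 215.
Keep rows where that is true.

6 | Uma ; 9 | Quinn ; 10 | Priya ; 15 | Priya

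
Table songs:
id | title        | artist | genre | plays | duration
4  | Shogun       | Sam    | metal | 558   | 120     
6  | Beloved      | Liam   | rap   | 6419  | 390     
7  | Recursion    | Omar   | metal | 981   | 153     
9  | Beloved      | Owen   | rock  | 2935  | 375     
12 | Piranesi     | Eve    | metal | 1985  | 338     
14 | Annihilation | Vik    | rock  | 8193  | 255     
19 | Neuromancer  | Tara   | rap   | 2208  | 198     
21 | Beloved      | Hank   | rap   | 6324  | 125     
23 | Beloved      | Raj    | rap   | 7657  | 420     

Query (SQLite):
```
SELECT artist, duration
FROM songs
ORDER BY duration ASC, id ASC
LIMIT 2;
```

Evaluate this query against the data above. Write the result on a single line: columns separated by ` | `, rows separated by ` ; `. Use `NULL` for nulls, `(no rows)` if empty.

Sam | 120 ; Hank | 125

Sort by duration asc, tiebreak id asc: (120, id=4), (125, id=21), (153, id=7), (198, id=19), (255, id=14) …. Take first 2.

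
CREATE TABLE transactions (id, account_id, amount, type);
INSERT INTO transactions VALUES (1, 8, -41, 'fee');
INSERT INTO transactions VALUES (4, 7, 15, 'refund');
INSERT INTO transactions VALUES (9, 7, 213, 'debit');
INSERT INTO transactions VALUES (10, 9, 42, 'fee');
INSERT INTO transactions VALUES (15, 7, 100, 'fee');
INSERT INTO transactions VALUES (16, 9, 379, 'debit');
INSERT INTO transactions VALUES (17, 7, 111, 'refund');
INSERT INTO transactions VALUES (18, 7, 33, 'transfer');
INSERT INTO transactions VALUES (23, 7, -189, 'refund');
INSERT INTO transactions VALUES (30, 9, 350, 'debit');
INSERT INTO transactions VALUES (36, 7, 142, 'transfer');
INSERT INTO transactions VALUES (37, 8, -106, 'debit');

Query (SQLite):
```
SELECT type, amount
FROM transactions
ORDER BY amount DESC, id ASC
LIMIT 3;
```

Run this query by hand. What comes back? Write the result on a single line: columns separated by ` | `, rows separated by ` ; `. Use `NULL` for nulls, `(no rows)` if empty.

debit | 379 ; debit | 350 ; debit | 213

Sort by amount desc, tiebreak id asc: (379, id=16), (350, id=30), (213, id=9), (142, id=36), (111, id=17), (100, id=15) …. Take first 3.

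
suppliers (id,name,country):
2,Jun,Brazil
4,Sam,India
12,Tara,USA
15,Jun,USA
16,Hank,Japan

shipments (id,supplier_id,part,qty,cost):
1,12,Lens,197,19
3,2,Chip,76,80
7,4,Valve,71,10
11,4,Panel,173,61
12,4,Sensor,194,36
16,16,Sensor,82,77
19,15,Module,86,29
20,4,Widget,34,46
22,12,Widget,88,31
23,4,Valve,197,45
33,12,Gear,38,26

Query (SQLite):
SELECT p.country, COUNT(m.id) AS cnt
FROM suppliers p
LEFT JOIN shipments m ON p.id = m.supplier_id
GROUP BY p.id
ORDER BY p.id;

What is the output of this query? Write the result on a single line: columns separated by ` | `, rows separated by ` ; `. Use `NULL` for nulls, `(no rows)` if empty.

Brazil | 1 ; India | 5 ; USA | 3 ; USA | 1 ; Japan | 1

LEFT JOIN keeps every suppliers row; unmatched ones get NULL for shipments columns.
Group by suppliers.id and compute COUNT(m.id). COUNT(col) of an all-NULL group is 0.
  2: ids {3} → COUNT(m.id)=1
  4: ids {7, 11, 12, 20, 23} → COUNT(m.id)=5
  12: ids {1, 22, 33} → COUNT(m.id)=3
  15: ids {19} → COUNT(m.id)=1
  16: ids {16} → COUNT(m.id)=1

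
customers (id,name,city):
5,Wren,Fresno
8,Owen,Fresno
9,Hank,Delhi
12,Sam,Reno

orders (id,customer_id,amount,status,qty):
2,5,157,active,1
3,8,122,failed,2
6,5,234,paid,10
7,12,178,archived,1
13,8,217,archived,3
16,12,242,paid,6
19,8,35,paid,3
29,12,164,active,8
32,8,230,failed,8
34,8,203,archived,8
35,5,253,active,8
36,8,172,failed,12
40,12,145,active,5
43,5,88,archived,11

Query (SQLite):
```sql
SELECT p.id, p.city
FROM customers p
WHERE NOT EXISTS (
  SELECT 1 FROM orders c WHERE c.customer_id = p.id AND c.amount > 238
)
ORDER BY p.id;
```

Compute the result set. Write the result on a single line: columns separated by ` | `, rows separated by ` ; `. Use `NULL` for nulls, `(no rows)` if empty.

For each customers row, check whether any orders with matching customer_id has amount > 238.
Keep rows where that is false.

8 | Fresno ; 9 | Delhi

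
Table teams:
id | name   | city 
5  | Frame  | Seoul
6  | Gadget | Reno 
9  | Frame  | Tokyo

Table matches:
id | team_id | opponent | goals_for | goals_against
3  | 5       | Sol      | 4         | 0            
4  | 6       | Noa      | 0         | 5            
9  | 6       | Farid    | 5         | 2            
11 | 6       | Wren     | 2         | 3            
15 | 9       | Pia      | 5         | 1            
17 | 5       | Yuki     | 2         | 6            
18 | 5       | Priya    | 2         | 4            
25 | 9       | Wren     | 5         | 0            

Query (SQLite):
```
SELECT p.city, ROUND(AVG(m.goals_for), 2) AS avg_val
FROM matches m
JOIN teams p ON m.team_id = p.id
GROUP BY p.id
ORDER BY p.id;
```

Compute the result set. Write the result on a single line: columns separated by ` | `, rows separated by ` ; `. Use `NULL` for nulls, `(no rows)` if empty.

Join each matches row to its teams via team_id.
Group joined rows by teams.id; compute ROUND(AVG(m.goals_for), 2) per group.
  5: ids {3, 17, 18} → ROUND(AVG(m.goals_for), 2)=2.67
  6: ids {4, 9, 11} → ROUND(AVG(m.goals_for), 2)=2.33
  9: ids {15, 25} → ROUND(AVG(m.goals_for), 2)=5

Seoul | 2.67 ; Reno | 2.33 ; Tokyo | 5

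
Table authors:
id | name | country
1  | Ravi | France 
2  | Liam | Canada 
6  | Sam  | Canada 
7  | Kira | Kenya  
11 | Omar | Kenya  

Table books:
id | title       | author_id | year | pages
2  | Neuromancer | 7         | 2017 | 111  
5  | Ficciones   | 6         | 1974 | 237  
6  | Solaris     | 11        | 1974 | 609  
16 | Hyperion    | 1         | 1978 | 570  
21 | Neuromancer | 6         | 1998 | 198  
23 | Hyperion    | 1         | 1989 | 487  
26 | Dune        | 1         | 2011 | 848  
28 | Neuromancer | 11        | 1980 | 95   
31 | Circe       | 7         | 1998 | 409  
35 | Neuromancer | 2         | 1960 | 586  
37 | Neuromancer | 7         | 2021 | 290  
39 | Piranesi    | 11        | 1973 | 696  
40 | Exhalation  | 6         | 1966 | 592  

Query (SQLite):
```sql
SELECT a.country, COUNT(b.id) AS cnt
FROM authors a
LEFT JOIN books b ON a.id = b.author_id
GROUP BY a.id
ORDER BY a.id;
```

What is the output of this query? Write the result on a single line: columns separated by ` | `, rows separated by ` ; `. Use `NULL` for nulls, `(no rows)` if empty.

France | 3 ; Canada | 1 ; Canada | 3 ; Kenya | 3 ; Kenya | 3

LEFT JOIN keeps every authors row; unmatched ones get NULL for books columns.
Group by authors.id and compute COUNT(b.id). COUNT(col) of an all-NULL group is 0.
  1: ids {16, 23, 26} → COUNT(b.id)=3
  2: ids {35} → COUNT(b.id)=1
  6: ids {5, 21, 40} → COUNT(b.id)=3
  7: ids {2, 31, 37} → COUNT(b.id)=3
  11: ids {6, 28, 39} → COUNT(b.id)=3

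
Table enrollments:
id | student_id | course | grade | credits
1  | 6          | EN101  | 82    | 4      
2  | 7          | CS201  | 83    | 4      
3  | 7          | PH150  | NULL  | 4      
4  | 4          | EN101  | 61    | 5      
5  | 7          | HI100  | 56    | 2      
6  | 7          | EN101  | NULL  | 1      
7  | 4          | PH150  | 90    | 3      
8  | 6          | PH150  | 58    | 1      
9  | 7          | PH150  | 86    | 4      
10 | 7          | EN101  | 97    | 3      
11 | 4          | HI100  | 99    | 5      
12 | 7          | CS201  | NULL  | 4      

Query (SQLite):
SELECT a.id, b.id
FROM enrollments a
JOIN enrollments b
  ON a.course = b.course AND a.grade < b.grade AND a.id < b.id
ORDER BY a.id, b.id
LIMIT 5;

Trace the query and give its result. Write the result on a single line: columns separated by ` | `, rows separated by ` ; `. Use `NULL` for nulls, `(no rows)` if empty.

Pairs (a,b) with same course, a.grade < b.grade, a.id < b.id.
course groups: CS201:{2,12} EN101:{1,4,6,10} HI100:{5,11} PH150:{3,7,8,9}
Ordered by (a.id, b.id); first 5.

1 | 10 ; 4 | 10 ; 5 | 11 ; 8 | 9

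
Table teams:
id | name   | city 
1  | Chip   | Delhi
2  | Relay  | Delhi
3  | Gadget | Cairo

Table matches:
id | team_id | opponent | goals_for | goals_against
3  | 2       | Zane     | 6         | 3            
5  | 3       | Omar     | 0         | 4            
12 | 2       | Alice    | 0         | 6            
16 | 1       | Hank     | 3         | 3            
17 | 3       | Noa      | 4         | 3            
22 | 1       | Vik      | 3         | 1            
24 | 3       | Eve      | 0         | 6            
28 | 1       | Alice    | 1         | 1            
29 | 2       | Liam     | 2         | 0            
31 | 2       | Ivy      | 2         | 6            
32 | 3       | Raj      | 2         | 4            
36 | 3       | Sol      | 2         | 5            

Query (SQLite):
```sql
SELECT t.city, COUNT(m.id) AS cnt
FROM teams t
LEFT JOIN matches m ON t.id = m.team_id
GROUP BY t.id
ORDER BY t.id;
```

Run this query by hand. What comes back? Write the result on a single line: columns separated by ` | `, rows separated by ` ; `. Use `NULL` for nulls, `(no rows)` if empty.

Delhi | 3 ; Delhi | 4 ; Cairo | 5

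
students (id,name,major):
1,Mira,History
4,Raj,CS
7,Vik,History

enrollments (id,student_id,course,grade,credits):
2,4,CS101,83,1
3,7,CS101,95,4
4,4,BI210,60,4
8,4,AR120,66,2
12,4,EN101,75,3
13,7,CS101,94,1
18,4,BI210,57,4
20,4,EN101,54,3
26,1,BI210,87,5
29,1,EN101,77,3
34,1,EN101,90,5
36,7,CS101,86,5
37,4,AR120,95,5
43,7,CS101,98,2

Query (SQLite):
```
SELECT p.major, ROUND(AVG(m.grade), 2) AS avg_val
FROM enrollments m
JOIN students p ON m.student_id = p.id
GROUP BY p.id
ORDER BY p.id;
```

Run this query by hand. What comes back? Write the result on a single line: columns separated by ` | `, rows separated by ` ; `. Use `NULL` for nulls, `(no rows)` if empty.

History | 84.67 ; CS | 70 ; History | 93.25

Join each enrollments row to its students via student_id.
Group joined rows by students.id; compute ROUND(AVG(m.grade), 2) per group.
  1: ids {26, 29, 34} → ROUND(AVG(m.grade), 2)=84.67
  4: ids {2, 4, 8, 12, 18, 20, 37} → ROUND(AVG(m.grade), 2)=70
  7: ids {3, 13, 36, 43} → ROUND(AVG(m.grade), 2)=93.25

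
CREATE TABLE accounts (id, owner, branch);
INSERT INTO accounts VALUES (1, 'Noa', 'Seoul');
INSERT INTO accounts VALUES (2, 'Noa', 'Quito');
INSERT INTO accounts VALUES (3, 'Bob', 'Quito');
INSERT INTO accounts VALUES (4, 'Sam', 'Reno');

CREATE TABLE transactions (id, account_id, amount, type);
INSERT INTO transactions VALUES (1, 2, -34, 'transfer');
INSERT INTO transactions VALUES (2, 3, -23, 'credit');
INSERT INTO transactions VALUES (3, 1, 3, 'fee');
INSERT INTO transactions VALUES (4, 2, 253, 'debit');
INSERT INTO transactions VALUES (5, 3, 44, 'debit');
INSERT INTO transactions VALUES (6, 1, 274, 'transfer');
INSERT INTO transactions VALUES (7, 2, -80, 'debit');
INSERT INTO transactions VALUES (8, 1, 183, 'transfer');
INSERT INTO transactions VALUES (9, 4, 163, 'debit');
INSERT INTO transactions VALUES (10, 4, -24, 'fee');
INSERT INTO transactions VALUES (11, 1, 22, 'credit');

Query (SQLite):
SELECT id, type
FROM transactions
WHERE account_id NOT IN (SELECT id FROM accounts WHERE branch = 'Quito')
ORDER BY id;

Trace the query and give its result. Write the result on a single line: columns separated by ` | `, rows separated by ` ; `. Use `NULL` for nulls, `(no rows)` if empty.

3 | fee ; 6 | transfer ; 8 | transfer ; 9 | debit ; 10 | fee ; 11 | credit

Inner query: accounts.id where branch = 'Quito'.
Outer: keep transactions rows whose account_id is not in that set.
Inner query → {2, 3}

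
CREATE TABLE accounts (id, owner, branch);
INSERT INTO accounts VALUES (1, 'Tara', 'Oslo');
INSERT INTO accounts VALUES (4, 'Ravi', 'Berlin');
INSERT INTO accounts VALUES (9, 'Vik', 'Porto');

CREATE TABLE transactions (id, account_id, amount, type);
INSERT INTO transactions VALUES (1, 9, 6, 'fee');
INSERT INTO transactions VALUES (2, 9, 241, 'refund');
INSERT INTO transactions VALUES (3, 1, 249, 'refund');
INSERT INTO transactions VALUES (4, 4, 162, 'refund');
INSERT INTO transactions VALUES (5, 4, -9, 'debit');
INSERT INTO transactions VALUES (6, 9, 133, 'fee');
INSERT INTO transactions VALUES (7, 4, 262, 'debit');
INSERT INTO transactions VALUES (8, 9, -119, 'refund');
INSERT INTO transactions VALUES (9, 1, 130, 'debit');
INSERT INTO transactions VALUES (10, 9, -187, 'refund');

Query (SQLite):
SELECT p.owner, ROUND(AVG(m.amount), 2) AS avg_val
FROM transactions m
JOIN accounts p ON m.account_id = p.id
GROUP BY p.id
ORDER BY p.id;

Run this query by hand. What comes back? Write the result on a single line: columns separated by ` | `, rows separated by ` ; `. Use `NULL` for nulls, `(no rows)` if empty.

Join each transactions row to its accounts via account_id.
Group joined rows by accounts.id; compute ROUND(AVG(m.amount), 2) per group.
  1: ids {3, 9} → ROUND(AVG(m.amount), 2)=189.5
  4: ids {4, 5, 7} → ROUND(AVG(m.amount), 2)=138.33
  9: ids {1, 2, 6, 8, 10} → ROUND(AVG(m.amount), 2)=14.8

Tara | 189.5 ; Ravi | 138.33 ; Vik | 14.8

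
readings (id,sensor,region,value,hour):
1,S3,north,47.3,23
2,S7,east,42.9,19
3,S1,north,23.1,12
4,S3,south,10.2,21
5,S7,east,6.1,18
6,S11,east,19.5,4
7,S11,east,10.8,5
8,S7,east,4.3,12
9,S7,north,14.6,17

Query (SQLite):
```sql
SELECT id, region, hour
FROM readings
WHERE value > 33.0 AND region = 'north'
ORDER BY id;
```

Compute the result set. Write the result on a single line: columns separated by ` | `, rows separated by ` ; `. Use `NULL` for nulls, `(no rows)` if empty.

value > 33.0: ids {1, 2}
region = 'north': ids {1, 3, 9}
Combine with AND.

1 | north | 23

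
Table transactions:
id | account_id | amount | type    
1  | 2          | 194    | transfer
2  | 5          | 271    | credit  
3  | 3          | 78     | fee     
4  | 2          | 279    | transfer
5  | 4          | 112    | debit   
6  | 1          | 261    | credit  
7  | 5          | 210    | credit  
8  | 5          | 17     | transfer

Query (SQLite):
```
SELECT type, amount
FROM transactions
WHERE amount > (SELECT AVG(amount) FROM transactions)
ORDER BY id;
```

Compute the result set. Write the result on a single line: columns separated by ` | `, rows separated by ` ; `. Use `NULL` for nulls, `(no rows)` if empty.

Scalar subquery: AVG(amount) over all transactions rows = 177.75.
Keep rows where amount > that value.

transfer | 194 ; credit | 271 ; transfer | 279 ; credit | 261 ; credit | 210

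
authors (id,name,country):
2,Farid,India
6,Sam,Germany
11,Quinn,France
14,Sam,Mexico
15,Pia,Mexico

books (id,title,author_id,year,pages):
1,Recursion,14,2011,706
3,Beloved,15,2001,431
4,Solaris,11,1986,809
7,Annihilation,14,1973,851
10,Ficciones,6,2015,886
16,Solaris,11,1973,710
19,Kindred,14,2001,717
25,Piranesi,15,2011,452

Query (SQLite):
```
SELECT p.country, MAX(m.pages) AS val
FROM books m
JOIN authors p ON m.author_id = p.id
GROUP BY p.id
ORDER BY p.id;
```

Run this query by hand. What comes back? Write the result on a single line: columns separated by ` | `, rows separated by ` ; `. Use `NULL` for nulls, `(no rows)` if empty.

Join each books row to its authors via author_id.
Group joined rows by authors.id; compute MAX(m.pages) per group.
  6: ids {10} → MAX(m.pages)=886
  11: ids {4, 16} → MAX(m.pages)=809
  14: ids {1, 7, 19} → MAX(m.pages)=851
  15: ids {3, 25} → MAX(m.pages)=452

Germany | 886 ; France | 809 ; Mexico | 851 ; Mexico | 452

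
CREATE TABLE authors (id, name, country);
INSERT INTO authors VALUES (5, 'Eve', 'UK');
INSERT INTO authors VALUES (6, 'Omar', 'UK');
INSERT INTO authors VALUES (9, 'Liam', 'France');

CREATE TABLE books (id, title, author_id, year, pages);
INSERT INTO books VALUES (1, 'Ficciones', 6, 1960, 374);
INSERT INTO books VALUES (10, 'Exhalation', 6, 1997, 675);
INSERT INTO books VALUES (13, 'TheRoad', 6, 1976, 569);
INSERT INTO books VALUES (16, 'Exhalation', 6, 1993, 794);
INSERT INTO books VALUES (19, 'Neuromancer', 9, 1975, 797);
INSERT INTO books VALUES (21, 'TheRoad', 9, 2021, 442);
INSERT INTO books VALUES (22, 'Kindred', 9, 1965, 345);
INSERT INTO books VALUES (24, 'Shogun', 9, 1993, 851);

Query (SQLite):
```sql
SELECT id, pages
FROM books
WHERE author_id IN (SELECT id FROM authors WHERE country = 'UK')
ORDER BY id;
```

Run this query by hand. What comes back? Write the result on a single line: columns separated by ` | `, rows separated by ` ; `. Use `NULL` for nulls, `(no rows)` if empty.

1 | 374 ; 10 | 675 ; 13 | 569 ; 16 | 794

Inner query: authors.id where country = 'UK'.
Outer: keep books rows whose author_id is in that set.
Inner query → {5, 6}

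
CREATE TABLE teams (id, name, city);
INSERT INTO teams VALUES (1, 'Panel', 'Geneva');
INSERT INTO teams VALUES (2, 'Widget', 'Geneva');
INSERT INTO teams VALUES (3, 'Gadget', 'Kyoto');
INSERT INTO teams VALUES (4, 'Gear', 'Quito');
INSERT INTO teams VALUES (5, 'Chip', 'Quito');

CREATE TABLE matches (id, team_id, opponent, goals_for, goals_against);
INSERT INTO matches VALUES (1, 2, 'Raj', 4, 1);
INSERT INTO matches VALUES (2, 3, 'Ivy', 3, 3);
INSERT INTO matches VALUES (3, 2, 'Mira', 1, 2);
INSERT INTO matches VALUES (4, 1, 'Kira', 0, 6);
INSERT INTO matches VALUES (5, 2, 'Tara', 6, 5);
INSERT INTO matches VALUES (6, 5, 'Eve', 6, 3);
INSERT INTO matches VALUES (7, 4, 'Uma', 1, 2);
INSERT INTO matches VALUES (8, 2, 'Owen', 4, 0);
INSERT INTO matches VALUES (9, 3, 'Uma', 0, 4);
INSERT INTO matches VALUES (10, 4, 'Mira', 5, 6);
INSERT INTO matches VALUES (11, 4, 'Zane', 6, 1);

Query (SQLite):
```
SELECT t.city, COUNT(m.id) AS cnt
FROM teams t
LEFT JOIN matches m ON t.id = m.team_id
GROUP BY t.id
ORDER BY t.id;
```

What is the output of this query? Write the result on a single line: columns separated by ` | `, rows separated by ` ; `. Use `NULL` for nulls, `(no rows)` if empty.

LEFT JOIN keeps every teams row; unmatched ones get NULL for matches columns.
Group by teams.id and compute COUNT(m.id). COUNT(col) of an all-NULL group is 0.
  1: ids {4} → COUNT(m.id)=1
  2: ids {1, 3, 5, 8} → COUNT(m.id)=4
  3: ids {2, 9} → COUNT(m.id)=2
  4: ids {7, 10, 11} → COUNT(m.id)=3
  5: ids {6} → COUNT(m.id)=1

Geneva | 1 ; Geneva | 4 ; Kyoto | 2 ; Quito | 3 ; Quito | 1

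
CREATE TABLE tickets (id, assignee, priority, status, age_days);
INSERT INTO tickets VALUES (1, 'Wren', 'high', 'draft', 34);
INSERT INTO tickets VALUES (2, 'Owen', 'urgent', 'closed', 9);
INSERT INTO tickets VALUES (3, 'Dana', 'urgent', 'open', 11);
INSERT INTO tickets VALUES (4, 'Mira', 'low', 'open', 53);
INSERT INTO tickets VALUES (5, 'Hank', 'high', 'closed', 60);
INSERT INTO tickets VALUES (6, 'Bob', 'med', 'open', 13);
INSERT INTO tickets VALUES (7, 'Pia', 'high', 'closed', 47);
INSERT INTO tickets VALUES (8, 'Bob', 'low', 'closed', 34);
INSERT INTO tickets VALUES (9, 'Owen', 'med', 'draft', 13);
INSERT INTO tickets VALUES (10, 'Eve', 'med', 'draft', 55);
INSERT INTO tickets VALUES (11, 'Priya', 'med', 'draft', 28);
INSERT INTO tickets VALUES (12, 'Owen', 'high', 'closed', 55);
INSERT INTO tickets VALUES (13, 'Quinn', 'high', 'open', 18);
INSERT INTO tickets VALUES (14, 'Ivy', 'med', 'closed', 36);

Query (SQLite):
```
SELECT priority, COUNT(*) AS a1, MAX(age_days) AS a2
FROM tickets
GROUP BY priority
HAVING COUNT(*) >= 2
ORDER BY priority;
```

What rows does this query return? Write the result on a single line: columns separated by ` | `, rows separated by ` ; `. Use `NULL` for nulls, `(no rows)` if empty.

high | 5 | 60 ; low | 2 | 53 ; med | 5 | 55 ; urgent | 2 | 11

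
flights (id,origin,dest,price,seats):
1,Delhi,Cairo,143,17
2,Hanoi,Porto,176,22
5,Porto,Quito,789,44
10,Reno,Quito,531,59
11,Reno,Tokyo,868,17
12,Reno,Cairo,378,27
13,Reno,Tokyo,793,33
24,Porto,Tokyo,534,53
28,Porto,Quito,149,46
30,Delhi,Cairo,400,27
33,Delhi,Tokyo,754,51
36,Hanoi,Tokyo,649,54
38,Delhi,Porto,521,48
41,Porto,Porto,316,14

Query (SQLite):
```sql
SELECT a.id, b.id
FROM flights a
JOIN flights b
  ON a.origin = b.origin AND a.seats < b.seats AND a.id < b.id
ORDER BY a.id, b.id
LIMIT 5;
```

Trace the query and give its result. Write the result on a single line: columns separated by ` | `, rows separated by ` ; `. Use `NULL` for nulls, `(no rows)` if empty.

Pairs (a,b) with same origin, a.seats < b.seats, a.id < b.id.
origin groups: Delhi:{1,30,33,38} Hanoi:{2,36} Porto:{5,24,28,41} Reno:{10,11,12,13}
Ordered by (a.id, b.id); first 5.

1 | 30 ; 1 | 33 ; 1 | 38 ; 2 | 36 ; 5 | 24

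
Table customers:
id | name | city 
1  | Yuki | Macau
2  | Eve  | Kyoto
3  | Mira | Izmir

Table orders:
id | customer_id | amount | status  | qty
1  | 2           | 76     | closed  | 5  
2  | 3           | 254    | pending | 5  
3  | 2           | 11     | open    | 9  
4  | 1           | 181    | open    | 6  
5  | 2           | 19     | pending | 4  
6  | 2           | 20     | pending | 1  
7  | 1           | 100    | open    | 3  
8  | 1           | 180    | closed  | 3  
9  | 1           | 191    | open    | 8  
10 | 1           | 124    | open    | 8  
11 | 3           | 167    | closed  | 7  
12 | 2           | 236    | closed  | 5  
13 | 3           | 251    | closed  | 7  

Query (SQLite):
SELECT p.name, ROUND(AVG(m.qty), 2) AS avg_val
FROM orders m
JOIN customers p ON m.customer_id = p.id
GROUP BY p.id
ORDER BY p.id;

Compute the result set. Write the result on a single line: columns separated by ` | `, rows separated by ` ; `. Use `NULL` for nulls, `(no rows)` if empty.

Yuki | 5.6 ; Eve | 4.8 ; Mira | 6.33

Join each orders row to its customers via customer_id.
Group joined rows by customers.id; compute ROUND(AVG(m.qty), 2) per group.
  1: ids {4, 7, 8, 9, 10} → ROUND(AVG(m.qty), 2)=5.6
  2: ids {1, 3, 5, 6, 12} → ROUND(AVG(m.qty), 2)=4.8
  3: ids {2, 11, 13} → ROUND(AVG(m.qty), 2)=6.33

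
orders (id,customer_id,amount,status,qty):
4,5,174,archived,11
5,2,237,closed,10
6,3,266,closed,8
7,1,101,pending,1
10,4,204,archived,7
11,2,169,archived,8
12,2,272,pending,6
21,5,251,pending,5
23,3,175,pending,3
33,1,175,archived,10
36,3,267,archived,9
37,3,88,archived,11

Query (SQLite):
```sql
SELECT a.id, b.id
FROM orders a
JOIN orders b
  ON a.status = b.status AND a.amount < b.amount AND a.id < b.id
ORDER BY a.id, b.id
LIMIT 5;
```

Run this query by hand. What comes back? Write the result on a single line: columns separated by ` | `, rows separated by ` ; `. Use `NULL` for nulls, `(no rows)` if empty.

4 | 10 ; 4 | 33 ; 4 | 36 ; 5 | 6 ; 7 | 12

Pairs (a,b) with same status, a.amount < b.amount, a.id < b.id.
status groups: archived:{4,10,11,33,36,37} closed:{5,6} pending:{7,12,21,23}
Ordered by (a.id, b.id); first 5.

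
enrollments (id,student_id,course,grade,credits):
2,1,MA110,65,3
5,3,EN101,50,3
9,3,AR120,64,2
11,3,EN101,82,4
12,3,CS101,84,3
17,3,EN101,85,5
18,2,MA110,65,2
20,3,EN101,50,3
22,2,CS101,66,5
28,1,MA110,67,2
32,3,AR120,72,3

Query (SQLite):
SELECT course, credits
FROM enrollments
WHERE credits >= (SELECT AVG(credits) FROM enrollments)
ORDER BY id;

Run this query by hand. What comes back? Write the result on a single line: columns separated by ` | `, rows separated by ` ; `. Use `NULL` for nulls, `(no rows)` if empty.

Scalar subquery: AVG(credits) over all enrollments rows = 3.181818 (≈; comparison uses full precision).
Keep rows where credits >= that value.

EN101 | 4 ; EN101 | 5 ; CS101 | 5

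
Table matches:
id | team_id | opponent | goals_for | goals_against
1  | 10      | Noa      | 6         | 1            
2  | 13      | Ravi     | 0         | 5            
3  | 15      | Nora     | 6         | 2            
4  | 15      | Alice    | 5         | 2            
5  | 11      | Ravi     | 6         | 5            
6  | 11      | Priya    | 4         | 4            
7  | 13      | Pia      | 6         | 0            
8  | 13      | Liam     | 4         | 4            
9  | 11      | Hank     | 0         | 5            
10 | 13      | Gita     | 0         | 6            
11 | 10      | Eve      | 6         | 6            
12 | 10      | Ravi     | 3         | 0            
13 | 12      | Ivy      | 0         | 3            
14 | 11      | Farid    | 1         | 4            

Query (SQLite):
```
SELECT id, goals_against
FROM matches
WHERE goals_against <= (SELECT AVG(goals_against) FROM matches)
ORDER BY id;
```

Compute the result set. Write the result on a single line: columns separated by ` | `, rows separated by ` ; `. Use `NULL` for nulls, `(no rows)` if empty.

1 | 1 ; 3 | 2 ; 4 | 2 ; 7 | 0 ; 12 | 0 ; 13 | 3

Scalar subquery: AVG(goals_against) over all matches rows = 3.357143 (≈; comparison uses full precision).
Keep rows where goals_against <= that value.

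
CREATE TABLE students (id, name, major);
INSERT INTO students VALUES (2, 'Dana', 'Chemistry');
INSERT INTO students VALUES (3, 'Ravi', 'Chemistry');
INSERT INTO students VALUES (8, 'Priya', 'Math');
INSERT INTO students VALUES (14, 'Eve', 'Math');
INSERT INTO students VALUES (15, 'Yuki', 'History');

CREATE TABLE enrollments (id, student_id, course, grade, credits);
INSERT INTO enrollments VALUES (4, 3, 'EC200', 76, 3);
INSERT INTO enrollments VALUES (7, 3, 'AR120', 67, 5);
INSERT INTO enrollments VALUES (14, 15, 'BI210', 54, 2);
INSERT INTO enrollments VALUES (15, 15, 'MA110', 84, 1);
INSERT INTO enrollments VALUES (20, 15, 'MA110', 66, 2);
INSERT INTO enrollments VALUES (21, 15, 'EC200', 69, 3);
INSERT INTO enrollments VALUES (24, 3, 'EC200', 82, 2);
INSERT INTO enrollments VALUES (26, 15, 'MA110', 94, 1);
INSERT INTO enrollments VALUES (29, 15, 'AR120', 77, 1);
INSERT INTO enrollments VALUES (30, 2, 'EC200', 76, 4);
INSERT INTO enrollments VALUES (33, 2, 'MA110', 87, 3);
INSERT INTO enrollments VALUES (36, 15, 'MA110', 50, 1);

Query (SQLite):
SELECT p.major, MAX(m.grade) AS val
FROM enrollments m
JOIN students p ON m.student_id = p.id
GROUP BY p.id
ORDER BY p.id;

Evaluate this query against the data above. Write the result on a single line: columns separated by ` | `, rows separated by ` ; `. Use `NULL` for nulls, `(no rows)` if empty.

Chemistry | 87 ; Chemistry | 82 ; History | 94

Join each enrollments row to its students via student_id.
Group joined rows by students.id; compute MAX(m.grade) per group.
  2: ids {30, 33} → MAX(m.grade)=87
  3: ids {4, 7, 24} → MAX(m.grade)=82
  15: ids {14, 15, 20, 21, 26, 29, 36} → MAX(m.grade)=94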